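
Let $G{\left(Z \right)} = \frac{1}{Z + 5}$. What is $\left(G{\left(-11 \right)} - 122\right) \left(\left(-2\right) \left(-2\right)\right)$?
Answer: $- \frac{1466}{3} \approx -488.67$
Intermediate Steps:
$G{\left(Z \right)} = \frac{1}{5 + Z}$
$\left(G{\left(-11 \right)} - 122\right) \left(\left(-2\right) \left(-2\right)\right) = \left(\frac{1}{5 - 11} - 122\right) \left(\left(-2\right) \left(-2\right)\right) = \left(\frac{1}{-6} - 122\right) 4 = \left(- \frac{1}{6} - 122\right) 4 = \left(- \frac{733}{6}\right) 4 = - \frac{1466}{3}$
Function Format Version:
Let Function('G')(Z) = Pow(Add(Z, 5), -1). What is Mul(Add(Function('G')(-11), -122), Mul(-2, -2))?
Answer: Rational(-1466, 3) ≈ -488.67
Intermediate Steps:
Function('G')(Z) = Pow(Add(5, Z), -1)
Mul(Add(Function('G')(-11), -122), Mul(-2, -2)) = Mul(Add(Pow(Add(5, -11), -1), -122), Mul(-2, -2)) = Mul(Add(Pow(-6, -1), -122), 4) = Mul(Add(Rational(-1, 6), -122), 4) = Mul(Rational(-733, 6), 4) = Rational(-1466, 3)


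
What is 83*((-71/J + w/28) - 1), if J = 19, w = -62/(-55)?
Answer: -5703013/14630 ≈ -389.82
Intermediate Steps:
w = 62/55 (w = -62*(-1/55) = 62/55 ≈ 1.1273)
83*((-71/J + w/28) - 1) = 83*((-71/19 + (62/55)/28) - 1) = 83*((-71*1/19 + (62/55)*(1/28)) - 1) = 83*((-71/19 + 31/770) - 1) = 83*(-54081/14630 - 1) = 83*(-68711/14630) = -5703013/14630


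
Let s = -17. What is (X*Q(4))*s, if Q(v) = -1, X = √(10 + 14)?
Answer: 34*√6 ≈ 83.283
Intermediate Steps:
X = 2*√6 (X = √24 = 2*√6 ≈ 4.8990)
(X*Q(4))*s = ((2*√6)*(-1))*(-17) = -2*√6*(-17) = 34*√6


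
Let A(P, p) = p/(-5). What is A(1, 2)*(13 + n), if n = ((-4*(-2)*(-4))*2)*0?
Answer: -26/5 ≈ -5.2000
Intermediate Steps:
n = 0 (n = ((8*(-4))*2)*0 = -32*2*0 = -64*0 = 0)
A(P, p) = -p/5 (A(P, p) = p*(-1/5) = -p/5)
A(1, 2)*(13 + n) = (-1/5*2)*(13 + 0) = -2/5*13 = -26/5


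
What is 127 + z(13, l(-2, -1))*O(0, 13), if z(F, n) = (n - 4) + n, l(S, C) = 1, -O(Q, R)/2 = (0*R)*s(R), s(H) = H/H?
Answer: 127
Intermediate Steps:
s(H) = 1
O(Q, R) = 0 (O(Q, R) = -2*0*R = -0 = -2*0 = 0)
z(F, n) = -4 + 2*n (z(F, n) = (-4 + n) + n = -4 + 2*n)
127 + z(13, l(-2, -1))*O(0, 13) = 127 + (-4 + 2*1)*0 = 127 + (-4 + 2)*0 = 127 - 2*0 = 127 + 0 = 127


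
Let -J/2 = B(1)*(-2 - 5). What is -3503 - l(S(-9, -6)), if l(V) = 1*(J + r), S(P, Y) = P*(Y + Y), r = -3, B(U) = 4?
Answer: -3556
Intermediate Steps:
J = 56 (J = -8*(-2 - 5) = -8*(-7) = -2*(-28) = 56)
S(P, Y) = 2*P*Y (S(P, Y) = P*(2*Y) = 2*P*Y)
l(V) = 53 (l(V) = 1*(56 - 3) = 1*53 = 53)
-3503 - l(S(-9, -6)) = -3503 - 1*53 = -3503 - 53 = -3556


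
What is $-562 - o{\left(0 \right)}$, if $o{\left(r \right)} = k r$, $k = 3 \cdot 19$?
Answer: $-562$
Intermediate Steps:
$k = 57$
$o{\left(r \right)} = 57 r$
$-562 - o{\left(0 \right)} = -562 - 57 \cdot 0 = -562 - 0 = -562 + 0 = -562$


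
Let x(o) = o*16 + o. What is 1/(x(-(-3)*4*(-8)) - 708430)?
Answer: -1/710062 ≈ -1.4083e-6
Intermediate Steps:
x(o) = 17*o (x(o) = 16*o + o = 17*o)
1/(x(-(-3)*4*(-8)) - 708430) = 1/(17*(-(-3)*4*(-8)) - 708430) = 1/(17*(-3*(-4)*(-8)) - 708430) = 1/(17*(12*(-8)) - 708430) = 1/(17*(-96) - 708430) = 1/(-1632 - 708430) = 1/(-710062) = -1/710062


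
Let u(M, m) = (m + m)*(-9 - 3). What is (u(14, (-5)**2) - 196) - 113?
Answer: -909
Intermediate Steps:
u(M, m) = -24*m (u(M, m) = (2*m)*(-12) = -24*m)
(u(14, (-5)**2) - 196) - 113 = (-24*(-5)**2 - 196) - 113 = (-24*25 - 196) - 113 = (-600 - 196) - 113 = -796 - 113 = -909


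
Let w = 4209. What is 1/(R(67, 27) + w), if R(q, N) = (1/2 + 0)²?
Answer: 4/16837 ≈ 0.00023757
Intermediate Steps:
R(q, N) = ¼ (R(q, N) = (½ + 0)² = (½)² = ¼)
1/(R(67, 27) + w) = 1/(¼ + 4209) = 1/(16837/4) = 4/16837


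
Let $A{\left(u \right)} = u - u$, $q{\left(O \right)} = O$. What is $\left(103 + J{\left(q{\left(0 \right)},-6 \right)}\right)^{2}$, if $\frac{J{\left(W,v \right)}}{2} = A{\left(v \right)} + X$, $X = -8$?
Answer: $7569$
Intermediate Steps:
$A{\left(u \right)} = 0$
$J{\left(W,v \right)} = -16$ ($J{\left(W,v \right)} = 2 \left(0 - 8\right) = 2 \left(-8\right) = -16$)
$\left(103 + J{\left(q{\left(0 \right)},-6 \right)}\right)^{2} = \left(103 - 16\right)^{2} = 87^{2} = 7569$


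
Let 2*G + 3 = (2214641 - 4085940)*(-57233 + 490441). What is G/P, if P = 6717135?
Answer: -162132339439/2686854 ≈ -60343.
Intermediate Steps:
G = -810661697195/2 (G = -3/2 + ((2214641 - 4085940)*(-57233 + 490441))/2 = -3/2 + (-1871299*433208)/2 = -3/2 + (½)*(-810661697192) = -3/2 - 405330848596 = -810661697195/2 ≈ -4.0533e+11)
G/P = -810661697195/2/6717135 = -810661697195/2*1/6717135 = -162132339439/2686854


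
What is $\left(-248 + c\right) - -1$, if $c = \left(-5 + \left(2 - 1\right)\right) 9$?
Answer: $-283$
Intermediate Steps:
$c = -36$ ($c = \left(-5 + \left(2 - 1\right)\right) 9 = \left(-5 + 1\right) 9 = \left(-4\right) 9 = -36$)
$\left(-248 + c\right) - -1 = \left(-248 - 36\right) - -1 = -284 + \left(9 - 8\right) = -284 + 1 = -283$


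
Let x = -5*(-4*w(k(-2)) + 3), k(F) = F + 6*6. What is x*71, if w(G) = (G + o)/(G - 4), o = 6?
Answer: 2485/3 ≈ 828.33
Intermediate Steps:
k(F) = 36 + F (k(F) = F + 36 = 36 + F)
w(G) = (6 + G)/(-4 + G) (w(G) = (G + 6)/(G - 4) = (6 + G)/(-4 + G))
x = 35/3 (x = -5*(-4*(6 + (36 - 2))/(-4 + (36 - 2)) + 3) = -5*(-4*(6 + 34)/(-4 + 34) + 3) = -5*(-4*40/30 + 3) = -5*(-2*40/15 + 3) = -5*(-4*4/3 + 3) = -5*(-16/3 + 3) = -5*(-7/3) = 35/3 ≈ 11.667)
x*71 = (35/3)*71 = 2485/3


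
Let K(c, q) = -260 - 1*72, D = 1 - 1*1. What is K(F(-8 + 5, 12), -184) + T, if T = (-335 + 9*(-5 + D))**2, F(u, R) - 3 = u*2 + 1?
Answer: 144068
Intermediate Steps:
D = 0 (D = 1 - 1 = 0)
F(u, R) = 4 + 2*u (F(u, R) = 3 + (u*2 + 1) = 3 + (2*u + 1) = 3 + (1 + 2*u) = 4 + 2*u)
K(c, q) = -332 (K(c, q) = -260 - 72 = -332)
T = 144400 (T = (-335 + 9*(-5 + 0))**2 = (-335 + 9*(-5))**2 = (-335 - 45)**2 = (-380)**2 = 144400)
K(F(-8 + 5, 12), -184) + T = -332 + 144400 = 144068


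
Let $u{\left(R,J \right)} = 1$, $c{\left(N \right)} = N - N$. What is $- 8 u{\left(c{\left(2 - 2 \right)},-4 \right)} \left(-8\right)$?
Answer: $64$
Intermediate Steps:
$c{\left(N \right)} = 0$
$- 8 u{\left(c{\left(2 - 2 \right)},-4 \right)} \left(-8\right) = \left(-8\right) 1 \left(-8\right) = \left(-8\right) \left(-8\right) = 64$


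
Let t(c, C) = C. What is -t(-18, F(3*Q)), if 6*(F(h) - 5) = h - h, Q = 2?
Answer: -5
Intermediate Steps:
F(h) = 5 (F(h) = 5 + (h - h)/6 = 5 + (⅙)*0 = 5 + 0 = 5)
-t(-18, F(3*Q)) = -1*5 = -5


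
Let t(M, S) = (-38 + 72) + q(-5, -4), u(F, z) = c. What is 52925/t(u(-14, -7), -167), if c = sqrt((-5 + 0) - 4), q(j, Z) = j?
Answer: 1825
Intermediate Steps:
c = 3*I (c = sqrt(-5 - 4) = sqrt(-9) = 3*I ≈ 3.0*I)
u(F, z) = 3*I
t(M, S) = 29 (t(M, S) = (-38 + 72) - 5 = 34 - 5 = 29)
52925/t(u(-14, -7), -167) = 52925/29 = 52925*(1/29) = 1825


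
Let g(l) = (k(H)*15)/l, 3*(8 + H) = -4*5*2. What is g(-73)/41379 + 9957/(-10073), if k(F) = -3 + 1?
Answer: -10025493043/10142392897 ≈ -0.98847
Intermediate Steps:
H = -64/3 (H = -8 + (-4*5*2)/3 = -8 + (-20*2)/3 = -8 + (1/3)*(-40) = -8 - 40/3 = -64/3 ≈ -21.333)
k(F) = -2
g(l) = -30/l (g(l) = (-2*15)/l = -30/l)
g(-73)/41379 + 9957/(-10073) = -30/(-73)/41379 + 9957/(-10073) = -30*(-1/73)*(1/41379) + 9957*(-1/10073) = (30/73)*(1/41379) - 9957/10073 = 10/1006889 - 9957/10073 = -10025493043/10142392897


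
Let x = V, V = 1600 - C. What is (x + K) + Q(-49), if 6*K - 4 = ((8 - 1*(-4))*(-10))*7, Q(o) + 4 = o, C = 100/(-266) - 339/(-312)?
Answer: 58383049/41496 ≈ 1407.0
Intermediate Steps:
C = 9829/13832 (C = 100*(-1/266) - 339*(-1/312) = -50/133 + 113/104 = 9829/13832 ≈ 0.71060)
Q(o) = -4 + o
V = 22121371/13832 (V = 1600 - 1*9829/13832 = 1600 - 9829/13832 = 22121371/13832 ≈ 1599.3)
K = -418/3 (K = ⅔ + (((8 - 1*(-4))*(-10))*7)/6 = ⅔ + (((8 + 4)*(-10))*7)/6 = ⅔ + ((12*(-10))*7)/6 = ⅔ + (-120*7)/6 = ⅔ + (⅙)*(-840) = ⅔ - 140 = -418/3 ≈ -139.33)
x = 22121371/13832 ≈ 1599.3
(x + K) + Q(-49) = (22121371/13832 - 418/3) + (-4 - 49) = 60582337/41496 - 53 = 58383049/41496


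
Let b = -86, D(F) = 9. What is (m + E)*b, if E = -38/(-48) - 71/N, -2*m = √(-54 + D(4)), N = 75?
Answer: 1333/100 + 129*I*√5 ≈ 13.33 + 288.45*I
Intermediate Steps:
m = -3*I*√5/2 (m = -√(-54 + 9)/2 = -3*I*√5/2 ≈ -3.3541*I)
E = -31/200 (E = -38/(-48) - 71/75 = -38*(-1/48) - 71*1/75 = 19/24 - 71/75 = -31/200 ≈ -0.15500)
(m + E)*b = (-3*I*√5/2 - 31/200)*(-86) = (-31/200 - 3*I*√5/2)*(-86) = 1333/100 + 129*I*√5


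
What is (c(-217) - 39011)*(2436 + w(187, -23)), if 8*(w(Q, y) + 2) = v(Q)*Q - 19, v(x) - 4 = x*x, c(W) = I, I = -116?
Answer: -64162450077/2 ≈ -3.2081e+10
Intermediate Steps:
c(W) = -116
v(x) = 4 + x² (v(x) = 4 + x*x = 4 + x²)
w(Q, y) = -35/8 + Q*(4 + Q²)/8 (w(Q, y) = -2 + ((4 + Q²)*Q - 19)/8 = -2 + (Q*(4 + Q²) - 19)/8 = -2 + (-19 + Q*(4 + Q²))/8 = -2 + (-19/8 + Q*(4 + Q²)/8) = -35/8 + Q*(4 + Q²)/8)
(c(-217) - 39011)*(2436 + w(187, -23)) = (-116 - 39011)*(2436 + (-35/8 + (⅛)*187*(4 + 187²))) = -39127*(2436 + (-35/8 + (⅛)*187*(4 + 34969))) = -39127*(2436 + (-35/8 + (⅛)*187*34973)) = -39127*(2436 + (-35/8 + 6539951/8)) = -39127*(2436 + 1634979/2) = -39127*1639851/2 = -64162450077/2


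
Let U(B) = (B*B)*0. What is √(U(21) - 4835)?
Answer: I*√4835 ≈ 69.534*I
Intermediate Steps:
U(B) = 0 (U(B) = B²*0 = 0)
√(U(21) - 4835) = √(0 - 4835) = √(-4835) = I*√4835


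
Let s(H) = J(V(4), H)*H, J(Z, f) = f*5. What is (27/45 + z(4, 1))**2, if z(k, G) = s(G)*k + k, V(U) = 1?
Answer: 15129/25 ≈ 605.16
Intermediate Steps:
J(Z, f) = 5*f
s(H) = 5*H**2 (s(H) = (5*H)*H = 5*H**2)
z(k, G) = k + 5*k*G**2 (z(k, G) = (5*G**2)*k + k = 5*k*G**2 + k = k + 5*k*G**2)
(27/45 + z(4, 1))**2 = (27/45 + 4*(1 + 5*1**2))**2 = (27*(1/45) + 4*(1 + 5*1))**2 = (3/5 + 4*(1 + 5))**2 = (3/5 + 4*6)**2 = (3/5 + 24)**2 = (123/5)**2 = 15129/25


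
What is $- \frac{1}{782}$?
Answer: $- \frac{1}{782} \approx -0.0012788$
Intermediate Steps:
$- \frac{1}{782}$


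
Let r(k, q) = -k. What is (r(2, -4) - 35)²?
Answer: 1369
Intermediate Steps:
(r(2, -4) - 35)² = (-1*2 - 35)² = (-2 - 35)² = (-37)² = 1369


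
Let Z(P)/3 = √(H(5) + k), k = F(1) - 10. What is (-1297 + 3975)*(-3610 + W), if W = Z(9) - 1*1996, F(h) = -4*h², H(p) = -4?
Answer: -15012868 + 24102*I*√2 ≈ -1.5013e+7 + 34085.0*I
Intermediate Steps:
k = -14 (k = -4*1² - 10 = -4*1 - 10 = -4 - 10 = -14)
Z(P) = 9*I*√2 (Z(P) = 3*√(-4 - 14) = 3*√(-18) = 3*(3*I*√2) = 9*I*√2)
W = -1996 + 9*I*√2 (W = 9*I*√2 - 1*1996 = 9*I*√2 - 1996 = -1996 + 9*I*√2 ≈ -1996.0 + 12.728*I)
(-1297 + 3975)*(-3610 + W) = (-1297 + 3975)*(-3610 + (-1996 + 9*I*√2)) = 2678*(-5606 + 9*I*√2) = -15012868 + 24102*I*√2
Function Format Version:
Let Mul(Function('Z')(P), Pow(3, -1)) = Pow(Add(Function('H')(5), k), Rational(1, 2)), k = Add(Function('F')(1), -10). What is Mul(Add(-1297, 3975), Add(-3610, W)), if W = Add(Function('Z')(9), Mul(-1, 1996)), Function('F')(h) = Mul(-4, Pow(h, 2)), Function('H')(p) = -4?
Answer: Add(-15012868, Mul(24102, I, Pow(2, Rational(1, 2)))) ≈ Add(-1.5013e+7, Mul(34085., I))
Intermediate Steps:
k = -14 (k = Add(Mul(-4, Pow(1, 2)), -10) = Add(Mul(-4, 1), -10) = Add(-4, -10) = -14)
Function('Z')(P) = Mul(9, I, Pow(2, Rational(1, 2))) (Function('Z')(P) = Mul(3, Pow(Add(-4, -14), Rational(1, 2))) = Mul(3, Pow(-18, Rational(1, 2))) = Mul(3, Mul(3, I, Pow(2, Rational(1, 2)))) = Mul(9, I, Pow(2, Rational(1, 2))))
W = Add(-1996, Mul(9, I, Pow(2, Rational(1, 2)))) (W = Add(Mul(9, I, Pow(2, Rational(1, 2))), Mul(-1, 1996)) = Add(Mul(9, I, Pow(2, Rational(1, 2))), -1996) = Add(-1996, Mul(9, I, Pow(2, Rational(1, 2)))) ≈ Add(-1996.0, Mul(12.728, I)))
Mul(Add(-1297, 3975), Add(-3610, W)) = Mul(Add(-1297, 3975), Add(-3610, Add(-1996, Mul(9, I, Pow(2, Rational(1, 2)))))) = Mul(2678, Add(-5606, Mul(9, I, Pow(2, Rational(1, 2))))) = Add(-15012868, Mul(24102, I, Pow(2, Rational(1, 2))))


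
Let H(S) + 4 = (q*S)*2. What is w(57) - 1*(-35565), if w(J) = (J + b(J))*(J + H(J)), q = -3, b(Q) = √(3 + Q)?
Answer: 19092 - 578*√15 ≈ 16853.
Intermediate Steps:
H(S) = -4 - 6*S (H(S) = -4 - 3*S*2 = -4 - 6*S)
w(J) = (-4 - 5*J)*(J + √(3 + J)) (w(J) = (J + √(3 + J))*(J + (-4 - 6*J)) = (J + √(3 + J))*(-4 - 5*J) = (-4 - 5*J)*(J + √(3 + J)))
w(57) - 1*(-35565) = (-5*57² - 4*57 - 4*√(3 + 57) - 5*57*√(3 + 57)) - 1*(-35565) = (-5*3249 - 228 - 8*√15 - 5*57*√60) + 35565 = (-16245 - 228 - 8*√15 - 5*57*2*√15) + 35565 = (-16245 - 228 - 8*√15 - 570*√15) + 35565 = (-16473 - 578*√15) + 35565 = 19092 - 578*√15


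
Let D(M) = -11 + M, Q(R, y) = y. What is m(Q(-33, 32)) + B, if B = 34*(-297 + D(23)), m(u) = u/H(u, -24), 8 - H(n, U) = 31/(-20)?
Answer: -1850150/191 ≈ -9686.7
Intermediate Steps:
H(n, U) = 191/20 (H(n, U) = 8 - 31/(-20) = 8 - 31*(-1)/20 = 8 - 1*(-31/20) = 8 + 31/20 = 191/20)
m(u) = 20*u/191 (m(u) = u/(191/20) = u*(20/191) = 20*u/191)
B = -9690 (B = 34*(-297 + (-11 + 23)) = 34*(-297 + 12) = 34*(-285) = -9690)
m(Q(-33, 32)) + B = (20/191)*32 - 9690 = 640/191 - 9690 = -1850150/191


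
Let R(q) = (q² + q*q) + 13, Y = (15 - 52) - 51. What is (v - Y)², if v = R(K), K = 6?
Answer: 29929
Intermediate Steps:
Y = -88 (Y = -37 - 51 = -88)
R(q) = 13 + 2*q² (R(q) = (q² + q²) + 13 = 2*q² + 13 = 13 + 2*q²)
v = 85 (v = 13 + 2*6² = 13 + 2*36 = 13 + 72 = 85)
(v - Y)² = (85 - 1*(-88))² = (85 + 88)² = 173² = 29929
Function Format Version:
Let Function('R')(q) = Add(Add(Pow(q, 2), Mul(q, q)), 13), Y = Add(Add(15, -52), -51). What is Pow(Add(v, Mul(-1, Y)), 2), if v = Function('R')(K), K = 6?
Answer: 29929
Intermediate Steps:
Y = -88 (Y = Add(-37, -51) = -88)
Function('R')(q) = Add(13, Mul(2, Pow(q, 2))) (Function('R')(q) = Add(Add(Pow(q, 2), Pow(q, 2)), 13) = Add(Mul(2, Pow(q, 2)), 13) = Add(13, Mul(2, Pow(q, 2))))
v = 85 (v = Add(13, Mul(2, Pow(6, 2))) = Add(13, Mul(2, 36)) = Add(13, 72) = 85)
Pow(Add(v, Mul(-1, Y)), 2) = Pow(Add(85, Mul(-1, -88)), 2) = Pow(Add(85, 88), 2) = Pow(173, 2) = 29929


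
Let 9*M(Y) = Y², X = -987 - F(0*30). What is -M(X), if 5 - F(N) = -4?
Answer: -110224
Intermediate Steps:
F(N) = 9 (F(N) = 5 - 1*(-4) = 5 + 4 = 9)
X = -996 (X = -987 - 1*9 = -987 - 9 = -996)
M(Y) = Y²/9
-M(X) = -(-996)²/9 = -992016/9 = -1*110224 = -110224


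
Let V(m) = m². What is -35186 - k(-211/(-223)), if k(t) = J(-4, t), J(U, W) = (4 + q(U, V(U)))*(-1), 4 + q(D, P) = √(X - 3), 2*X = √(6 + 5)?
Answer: -35186 + I*√(12 - 2*√11)/2 ≈ -35186.0 + 1.1583*I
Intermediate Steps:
X = √11/2 (X = √(6 + 5)/2 = √11/2 ≈ 1.6583)
q(D, P) = -4 + √(-3 + √11/2) (q(D, P) = -4 + √(√11/2 - 3) = -4 + √(-3 + √11/2))
J(U, W) = -I*√(12 - 2*√11)/2 (J(U, W) = (4 + (-4 + I*√(12 - 2*√11)/2))*(-1) = (I*√(12 - 2*√11)/2)*(-1) = -I*√(12 - 2*√11)/2)
k(t) = -I*√(12 - 2*√11)/2
-35186 - k(-211/(-223)) = -35186 - (-1)*I*√(12 - 2*√11)/2 = -35186 + I*√(12 - 2*√11)/2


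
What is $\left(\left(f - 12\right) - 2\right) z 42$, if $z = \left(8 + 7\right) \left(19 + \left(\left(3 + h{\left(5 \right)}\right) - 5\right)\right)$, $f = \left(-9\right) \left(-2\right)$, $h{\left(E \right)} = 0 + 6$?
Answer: $57960$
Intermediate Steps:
$h{\left(E \right)} = 6$
$f = 18$
$z = 345$ ($z = \left(8 + 7\right) \left(19 + \left(\left(3 + 6\right) - 5\right)\right) = 15 \left(19 + \left(9 - 5\right)\right) = 15 \left(19 + 4\right) = 15 \cdot 23 = 345$)
$\left(\left(f - 12\right) - 2\right) z 42 = \left(\left(18 - 12\right) - 2\right) 345 \cdot 42 = \left(6 - 2\right) 345 \cdot 42 = 4 \cdot 345 \cdot 42 = 1380 \cdot 42 = 57960$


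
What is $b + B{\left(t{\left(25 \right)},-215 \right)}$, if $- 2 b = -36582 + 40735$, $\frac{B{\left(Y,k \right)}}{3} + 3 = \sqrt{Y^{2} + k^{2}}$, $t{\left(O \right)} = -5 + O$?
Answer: $- \frac{4171}{2} + 15 \sqrt{1865} \approx -1437.7$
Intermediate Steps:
$B{\left(Y,k \right)} = -9 + 3 \sqrt{Y^{2} + k^{2}}$
$b = - \frac{4153}{2}$ ($b = - \frac{-36582 + 40735}{2} = \left(- \frac{1}{2}\right) 4153 = - \frac{4153}{2} \approx -2076.5$)
$b + B{\left(t{\left(25 \right)},-215 \right)} = - \frac{4153}{2} - \left(9 - 3 \sqrt{\left(-5 + 25\right)^{2} + \left(-215\right)^{2}}\right) = - \frac{4153}{2} - \left(9 - 3 \sqrt{20^{2} + 46225}\right) = - \frac{4153}{2} - \left(9 - 3 \sqrt{400 + 46225}\right) = - \frac{4153}{2} - \left(9 - 3 \sqrt{46625}\right) = - \frac{4153}{2} - \left(9 - 3 \cdot 5 \sqrt{1865}\right) = - \frac{4153}{2} - \left(9 - 15 \sqrt{1865}\right) = - \frac{4171}{2} + 15 \sqrt{1865}$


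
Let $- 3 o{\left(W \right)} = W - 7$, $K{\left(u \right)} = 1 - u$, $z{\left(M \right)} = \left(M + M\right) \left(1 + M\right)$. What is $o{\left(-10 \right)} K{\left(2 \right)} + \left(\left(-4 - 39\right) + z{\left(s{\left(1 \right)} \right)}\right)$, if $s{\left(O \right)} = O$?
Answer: $- \frac{134}{3} \approx -44.667$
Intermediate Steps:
$z{\left(M \right)} = 2 M \left(1 + M\right)$
$o{\left(W \right)} = \frac{7}{3} - \frac{W}{3}$ ($o{\left(W \right)} = - \frac{W - 7}{3} = - \frac{-7 + W}{3} = \frac{7}{3} - \frac{W}{3}$)
$o{\left(-10 \right)} K{\left(2 \right)} + \left(\left(-4 - 39\right) + z{\left(s{\left(1 \right)} \right)}\right) = \left(\frac{7}{3} - - \frac{10}{3}\right) \left(1 - 2\right) + \left(\left(-4 - 39\right) + 2 \cdot 1 \left(1 + 1\right)\right) = \left(\frac{7}{3} + \frac{10}{3}\right) \left(1 - 2\right) - \left(43 - 4\right) = \frac{17}{3} \left(-1\right) + \left(-43 + 4\right) = - \frac{17}{3} - 39 = - \frac{134}{3}$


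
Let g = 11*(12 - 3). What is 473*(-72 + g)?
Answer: 12771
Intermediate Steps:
g = 99 (g = 11*9 = 99)
473*(-72 + g) = 473*(-72 + 99) = 473*27 = 12771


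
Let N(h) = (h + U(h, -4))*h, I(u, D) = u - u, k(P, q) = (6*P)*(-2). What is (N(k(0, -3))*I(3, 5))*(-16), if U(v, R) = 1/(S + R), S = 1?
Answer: 0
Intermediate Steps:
k(P, q) = -12*P
U(v, R) = 1/(1 + R)
I(u, D) = 0
N(h) = h*(-⅓ + h) (N(h) = (h + 1/(1 - 4))*h = (h + 1/(-3))*h = (h - ⅓)*h = (-⅓ + h)*h = h*(-⅓ + h))
(N(k(0, -3))*I(3, 5))*(-16) = (((-12*0)*(-⅓ - 12*0))*0)*(-16) = ((0*(-⅓ + 0))*0)*(-16) = ((0*(-⅓))*0)*(-16) = (0*0)*(-16) = 0*(-16) = 0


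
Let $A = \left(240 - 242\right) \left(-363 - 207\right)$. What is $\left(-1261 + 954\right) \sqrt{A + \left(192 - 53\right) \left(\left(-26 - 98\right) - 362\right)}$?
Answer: $- 307 i \sqrt{66414} \approx - 79117.0 i$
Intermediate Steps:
$A = 1140$ ($A = \left(-2\right) \left(-570\right) = 1140$)
$\left(-1261 + 954\right) \sqrt{A + \left(192 - 53\right) \left(\left(-26 - 98\right) - 362\right)} = \left(-1261 + 954\right) \sqrt{1140 + \left(192 - 53\right) \left(\left(-26 - 98\right) - 362\right)} = - 307 \sqrt{1140 + 139 \left(-124 - 362\right)} = - 307 \sqrt{1140 + 139 \left(-486\right)} = - 307 \sqrt{1140 - 67554} = - 307 \sqrt{-66414} = - 307 i \sqrt{66414}$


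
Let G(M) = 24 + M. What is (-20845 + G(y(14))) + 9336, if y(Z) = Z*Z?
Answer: -11289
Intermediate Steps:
y(Z) = Z**2
(-20845 + G(y(14))) + 9336 = (-20845 + (24 + 14**2)) + 9336 = (-20845 + (24 + 196)) + 9336 = (-20845 + 220) + 9336 = -20625 + 9336 = -11289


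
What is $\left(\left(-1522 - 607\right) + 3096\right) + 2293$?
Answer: $3260$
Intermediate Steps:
$\left(\left(-1522 - 607\right) + 3096\right) + 2293 = \left(-2129 + 3096\right) + 2293 = 967 + 2293 = 3260$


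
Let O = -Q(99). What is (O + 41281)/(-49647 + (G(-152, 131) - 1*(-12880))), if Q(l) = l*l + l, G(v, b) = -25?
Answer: -4483/5256 ≈ -0.85293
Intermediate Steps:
Q(l) = l + l² (Q(l) = l² + l = l + l²)
O = -9900 (O = -99*(1 + 99) = -99*100 = -1*9900 = -9900)
(O + 41281)/(-49647 + (G(-152, 131) - 1*(-12880))) = (-9900 + 41281)/(-49647 + (-25 - 1*(-12880))) = 31381/(-49647 + (-25 + 12880)) = 31381/(-49647 + 12855) = 31381/(-36792) = 31381*(-1/36792) = -4483/5256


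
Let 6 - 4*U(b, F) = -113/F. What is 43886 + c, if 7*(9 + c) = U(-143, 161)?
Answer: 197798595/4508 ≈ 43877.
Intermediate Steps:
U(b, F) = 3/2 + 113/(4*F) (U(b, F) = 3/2 - (-113)/(4*F) = 3/2 + 113/(4*F))
c = -39493/4508 (c = -9 + ((¼)*(113 + 6*161)/161)/7 = -9 + ((¼)*(1/161)*(113 + 966))/7 = -9 + ((¼)*(1/161)*1079)/7 = -9 + (⅐)*(1079/644) = -9 + 1079/4508 = -39493/4508 ≈ -8.7607)
43886 + c = 43886 - 39493/4508 = 197798595/4508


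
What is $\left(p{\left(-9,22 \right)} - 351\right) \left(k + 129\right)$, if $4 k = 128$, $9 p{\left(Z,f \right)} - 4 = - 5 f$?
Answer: $- \frac{525665}{9} \approx -58407.0$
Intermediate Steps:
$p{\left(Z,f \right)} = \frac{4}{9} - \frac{5 f}{9}$ ($p{\left(Z,f \right)} = \frac{4}{9} + \frac{\left(-5\right) f}{9} = \frac{4}{9} - \frac{5 f}{9}$)
$k = 32$ ($k = \frac{1}{4} \cdot 128 = 32$)
$\left(p{\left(-9,22 \right)} - 351\right) \left(k + 129\right) = \left(\left(\frac{4}{9} - \frac{110}{9}\right) - 351\right) \left(32 + 129\right) = \left(\left(\frac{4}{9} - \frac{110}{9}\right) - 351\right) 161 = \left(- \frac{106}{9} - 351\right) 161 = \left(- \frac{3265}{9}\right) 161 = - \frac{525665}{9}$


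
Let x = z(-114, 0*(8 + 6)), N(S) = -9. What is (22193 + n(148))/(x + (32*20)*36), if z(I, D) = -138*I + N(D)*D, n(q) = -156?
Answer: 22037/38772 ≈ 0.56837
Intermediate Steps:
z(I, D) = -138*I - 9*D
x = 15732 (x = -138*(-114) - 0*(8 + 6) = 15732 - 0*14 = 15732 - 9*0 = 15732 + 0 = 15732)
(22193 + n(148))/(x + (32*20)*36) = (22193 - 156)/(15732 + (32*20)*36) = 22037/(15732 + 640*36) = 22037/(15732 + 23040) = 22037/38772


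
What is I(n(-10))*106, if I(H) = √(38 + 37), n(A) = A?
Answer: 530*√3 ≈ 917.99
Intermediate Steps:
I(H) = 5*√3 (I(H) = √75 = 5*√3)
I(n(-10))*106 = (5*√3)*106 = 530*√3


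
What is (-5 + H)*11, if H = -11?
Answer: -176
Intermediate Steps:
(-5 + H)*11 = (-5 - 11)*11 = -16*11 = -176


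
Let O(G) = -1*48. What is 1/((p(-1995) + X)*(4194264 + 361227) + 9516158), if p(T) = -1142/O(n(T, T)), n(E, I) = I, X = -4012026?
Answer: -8/146213043487077 ≈ -5.4715e-14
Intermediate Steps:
O(G) = -48
p(T) = 571/24 (p(T) = -1142/(-48) = -1142*(-1/48) = 571/24)
1/((p(-1995) + X)*(4194264 + 361227) + 9516158) = 1/((571/24 - 4012026)*(4194264 + 361227) + 9516158) = 1/(-96288053/24*4555491 + 9516158) = 1/(-146213119616341/8 + 9516158) = 1/(-146213043487077/8) = -8/146213043487077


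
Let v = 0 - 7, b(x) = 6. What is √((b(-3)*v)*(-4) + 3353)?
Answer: √3521 ≈ 59.338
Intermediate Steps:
v = -7
√((b(-3)*v)*(-4) + 3353) = √((6*(-7))*(-4) + 3353) = √(-42*(-4) + 3353) = √(168 + 3353) = √3521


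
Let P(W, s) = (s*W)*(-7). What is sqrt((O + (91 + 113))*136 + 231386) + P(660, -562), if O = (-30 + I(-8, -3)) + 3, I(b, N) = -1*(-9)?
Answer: 2596440 + sqrt(256682) ≈ 2.5969e+6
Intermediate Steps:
I(b, N) = 9
O = -18 (O = (-30 + 9) + 3 = -21 + 3 = -18)
P(W, s) = -7*W*s (P(W, s) = (W*s)*(-7) = -7*W*s)
sqrt((O + (91 + 113))*136 + 231386) + P(660, -562) = sqrt((-18 + (91 + 113))*136 + 231386) - 7*660*(-562) = sqrt((-18 + 204)*136 + 231386) + 2596440 = sqrt(186*136 + 231386) + 2596440 = sqrt(25296 + 231386) + 2596440 = sqrt(256682) + 2596440 = 2596440 + sqrt(256682)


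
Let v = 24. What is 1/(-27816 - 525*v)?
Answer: -1/40416 ≈ -2.4743e-5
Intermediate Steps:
1/(-27816 - 525*v) = 1/(-27816 - 525*24) = 1/(-27816 - 12600) = 1/(-40416) = -1/40416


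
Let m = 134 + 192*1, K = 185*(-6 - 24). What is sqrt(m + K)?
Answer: 2*I*sqrt(1306) ≈ 72.277*I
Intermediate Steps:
K = -5550 (K = 185*(-30) = -5550)
m = 326 (m = 134 + 192 = 326)
sqrt(m + K) = sqrt(326 - 5550) = sqrt(-5224) = 2*I*sqrt(1306)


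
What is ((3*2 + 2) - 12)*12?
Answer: -48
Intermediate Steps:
((3*2 + 2) - 12)*12 = ((6 + 2) - 12)*12 = (8 - 12)*12 = -4*12 = -48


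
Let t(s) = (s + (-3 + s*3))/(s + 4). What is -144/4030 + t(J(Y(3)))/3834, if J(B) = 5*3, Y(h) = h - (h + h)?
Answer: -90001/2575170 ≈ -0.034950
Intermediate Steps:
Y(h) = -h (Y(h) = h - 2*h = -h)
J(B) = 15
t(s) = (-3 + 4*s)/(4 + s) (t(s) = (s + (-3 + 3*s))/(4 + s) = (-3 + 4*s)/(4 + s))
-144/4030 + t(J(Y(3)))/3834 = -144/4030 + ((-3 + 4*15)/(4 + 15))/3834 = -144*1/4030 + ((-3 + 60)/19)*(1/3834) = -72/2015 + ((1/19)*57)*(1/3834) = -72/2015 + 3*(1/3834) = -72/2015 + 1/1278 = -90001/2575170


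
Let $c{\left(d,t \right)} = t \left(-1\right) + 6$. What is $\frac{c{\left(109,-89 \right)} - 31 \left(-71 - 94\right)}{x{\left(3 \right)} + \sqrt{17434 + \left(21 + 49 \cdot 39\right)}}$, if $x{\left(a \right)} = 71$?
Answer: $- \frac{73982}{2865} + \frac{1042 \sqrt{19366}}{2865} \approx 24.79$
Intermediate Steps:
$c{\left(d,t \right)} = 6 - t$ ($c{\left(d,t \right)} = - t + 6 = 6 - t$)
$\frac{c{\left(109,-89 \right)} - 31 \left(-71 - 94\right)}{x{\left(3 \right)} + \sqrt{17434 + \left(21 + 49 \cdot 39\right)}} = \frac{\left(6 - -89\right) - 31 \left(-71 - 94\right)}{71 + \sqrt{17434 + \left(21 + 49 \cdot 39\right)}} = \frac{\left(6 + 89\right) - -5115}{71 + \sqrt{17434 + \left(21 + 1911\right)}} = \frac{95 + 5115}{71 + \sqrt{17434 + 1932}} = \frac{5210}{71 + \sqrt{19366}}$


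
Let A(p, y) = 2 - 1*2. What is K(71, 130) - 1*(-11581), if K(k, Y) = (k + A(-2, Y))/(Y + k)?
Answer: 2327852/201 ≈ 11581.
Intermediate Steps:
A(p, y) = 0 (A(p, y) = 2 - 2 = 0)
K(k, Y) = k/(Y + k) (K(k, Y) = (k + 0)/(Y + k) = k/(Y + k))
K(71, 130) - 1*(-11581) = 71/(130 + 71) - 1*(-11581) = 71/201 + 11581 = 2327852/201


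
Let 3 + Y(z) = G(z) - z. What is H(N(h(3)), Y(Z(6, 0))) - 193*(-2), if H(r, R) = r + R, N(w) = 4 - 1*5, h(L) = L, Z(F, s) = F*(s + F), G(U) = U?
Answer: 382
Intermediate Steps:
Z(F, s) = F*(F + s)
N(w) = -1 (N(w) = 4 - 5 = -1)
Y(z) = -3 (Y(z) = -3 + (z - z) = -3 + 0 = -3)
H(r, R) = R + r
H(N(h(3)), Y(Z(6, 0))) - 193*(-2) = (-3 - 1) - 193*(-2) = -4 - 1*(-386) = -4 + 386 = 382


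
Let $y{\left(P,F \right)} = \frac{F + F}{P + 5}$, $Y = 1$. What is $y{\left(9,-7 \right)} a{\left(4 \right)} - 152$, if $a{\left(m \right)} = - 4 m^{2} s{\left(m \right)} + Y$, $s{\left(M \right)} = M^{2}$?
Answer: $871$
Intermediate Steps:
$y{\left(P,F \right)} = \frac{2 F}{5 + P}$
$a{\left(m \right)} = 1 - 4 m^{4}$ ($a{\left(m \right)} = - 4 m^{2} m^{2} + 1 = - 4 m^{4} + 1 = 1 - 4 m^{4}$)
$y{\left(9,-7 \right)} a{\left(4 \right)} - 152 = 2 \left(-7\right) \frac{1}{5 + 9} \left(1 - 4 \cdot 4^{4}\right) - 152 = 2 \left(-7\right) \frac{1}{14} \left(1 - 1024\right) - 152 = \left(-1\right) \left(-1023\right) - 152 = 1023 - 152 = 871$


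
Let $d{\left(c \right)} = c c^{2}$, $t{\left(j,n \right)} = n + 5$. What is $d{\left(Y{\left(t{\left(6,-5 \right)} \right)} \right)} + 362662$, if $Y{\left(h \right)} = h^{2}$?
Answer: $362662$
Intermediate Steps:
$t{\left(j,n \right)} = 5 + n$
$d{\left(c \right)} = c^{3}$
$d{\left(Y{\left(t{\left(6,-5 \right)} \right)} \right)} + 362662 = \left(\left(5 - 5\right)^{2}\right)^{3} + 362662 = \left(0^{2}\right)^{3} + 362662 = 0^{3} + 362662 = 0 + 362662 = 362662$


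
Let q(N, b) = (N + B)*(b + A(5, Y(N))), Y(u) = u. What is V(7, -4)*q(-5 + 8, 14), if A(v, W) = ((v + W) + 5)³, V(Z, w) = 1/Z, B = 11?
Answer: 4422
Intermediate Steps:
A(v, W) = (5 + W + v)³ (A(v, W) = ((W + v) + 5)³ = (5 + W + v)³)
q(N, b) = (11 + N)*(b + (10 + N)³) (q(N, b) = (N + 11)*(b + (5 + N + 5)³) = (11 + N)*(b + (10 + N)³))
V(7, -4)*q(-5 + 8, 14) = (11*14 + 11*(10 + (-5 + 8))³ + (-5 + 8)*14 + (-5 + 8)*(10 + (-5 + 8))³)/7 = (154 + 11*(10 + 3)³ + 3*14 + 3*(10 + 3)³)/7 = (154 + 11*13³ + 42 + 3*13³)/7 = (154 + 11*2197 + 42 + 3*2197)/7 = (154 + 24167 + 42 + 6591)/7 = (⅐)*30954 = 4422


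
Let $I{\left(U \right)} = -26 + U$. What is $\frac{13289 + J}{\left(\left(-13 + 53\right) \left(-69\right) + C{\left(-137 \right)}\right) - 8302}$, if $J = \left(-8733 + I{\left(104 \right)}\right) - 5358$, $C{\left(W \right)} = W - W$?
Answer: $\frac{362}{5531} \approx 0.065449$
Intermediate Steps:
$C{\left(W \right)} = 0$
$J = -14013$ ($J = \left(-8733 + \left(-26 + 104\right)\right) - 5358 = \left(-8733 + 78\right) - 5358 = -8655 - 5358 = -14013$)
$\frac{13289 + J}{\left(\left(-13 + 53\right) \left(-69\right) + C{\left(-137 \right)}\right) - 8302} = \frac{13289 - 14013}{\left(\left(-13 + 53\right) \left(-69\right) + 0\right) - 8302} = - \frac{724}{\left(40 \left(-69\right) + 0\right) - 8302} = - \frac{724}{\left(-2760 + 0\right) - 8302} = - \frac{724}{-2760 - 8302} = - \frac{724}{-11062} = \left(-724\right) \left(- \frac{1}{11062}\right) = \frac{362}{5531}$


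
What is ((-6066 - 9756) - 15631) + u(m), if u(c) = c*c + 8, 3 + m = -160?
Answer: -4876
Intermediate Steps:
m = -163 (m = -3 - 160 = -163)
u(c) = 8 + c² (u(c) = c² + 8 = 8 + c²)
((-6066 - 9756) - 15631) + u(m) = ((-6066 - 9756) - 15631) + (8 + (-163)²) = (-15822 - 15631) + (8 + 26569) = -31453 + 26577 = -4876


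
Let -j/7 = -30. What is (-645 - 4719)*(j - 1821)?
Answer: 8641404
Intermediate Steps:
j = 210 (j = -7*(-30) = 210)
(-645 - 4719)*(j - 1821) = (-645 - 4719)*(210 - 1821) = -5364*(-1611) = 8641404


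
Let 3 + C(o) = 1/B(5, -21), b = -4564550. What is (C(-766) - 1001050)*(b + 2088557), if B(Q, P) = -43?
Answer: 106579811963040/43 ≈ 2.4786e+12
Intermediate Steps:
C(o) = -130/43 (C(o) = -3 + 1/(-43) = -3 - 1/43 = -130/43)
(C(-766) - 1001050)*(b + 2088557) = (-130/43 - 1001050)*(-4564550 + 2088557) = -43045280/43*(-2475993) = 106579811963040/43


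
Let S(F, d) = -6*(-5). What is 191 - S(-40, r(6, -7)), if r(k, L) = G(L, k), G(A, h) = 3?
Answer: 161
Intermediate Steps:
r(k, L) = 3
S(F, d) = 30
191 - S(-40, r(6, -7)) = 191 - 1*30 = 191 - 30 = 161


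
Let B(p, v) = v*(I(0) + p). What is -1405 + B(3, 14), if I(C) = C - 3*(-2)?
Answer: -1279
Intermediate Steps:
I(C) = 6 + C (I(C) = C - 1*(-6) = C + 6 = 6 + C)
B(p, v) = v*(6 + p) (B(p, v) = v*((6 + 0) + p) = v*(6 + p))
-1405 + B(3, 14) = -1405 + 14*(6 + 3) = -1405 + 14*9 = -1405 + 126 = -1279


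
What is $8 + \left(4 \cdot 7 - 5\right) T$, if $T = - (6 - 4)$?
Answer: $-38$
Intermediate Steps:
$T = -2$ ($T = \left(-1\right) 2 = -2$)
$8 + \left(4 \cdot 7 - 5\right) T = 8 + \left(4 \cdot 7 - 5\right) \left(-2\right) = 8 + \left(28 - 5\right) \left(-2\right) = 8 + 23 \left(-2\right) = 8 - 46 = -38$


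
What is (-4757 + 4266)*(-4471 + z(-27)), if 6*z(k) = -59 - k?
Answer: 6593639/3 ≈ 2.1979e+6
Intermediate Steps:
z(k) = -59/6 - k/6 (z(k) = (-59 - k)/6 = -59/6 - k/6)
(-4757 + 4266)*(-4471 + z(-27)) = (-4757 + 4266)*(-4471 + (-59/6 - ⅙*(-27))) = -491*(-4471 + (-59/6 + 9/2)) = -491*(-4471 - 16/3) = -491*(-13429/3) = 6593639/3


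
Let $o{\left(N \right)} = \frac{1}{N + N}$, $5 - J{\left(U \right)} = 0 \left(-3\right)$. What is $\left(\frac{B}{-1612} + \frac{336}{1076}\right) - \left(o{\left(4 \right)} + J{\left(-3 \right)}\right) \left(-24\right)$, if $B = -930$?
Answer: $\frac{866481}{6994} \approx 123.89$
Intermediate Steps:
$J{\left(U \right)} = 5$ ($J{\left(U \right)} = 5 - 0 \left(-3\right) = 5 - 0 = 5 + 0 = 5$)
$o{\left(N \right)} = \frac{1}{2 N}$
$\left(\frac{B}{-1612} + \frac{336}{1076}\right) - \left(o{\left(4 \right)} + J{\left(-3 \right)}\right) \left(-24\right) = \left(- \frac{930}{-1612} + \frac{336}{1076}\right) - \left(\frac{1}{2 \cdot 4} + 5\right) \left(-24\right) = \left(\left(-930\right) \left(- \frac{1}{1612}\right) + 336 \cdot \frac{1}{1076}\right) - \left(\frac{1}{2} \cdot \frac{1}{4} + 5\right) \left(-24\right) = \left(\frac{15}{26} + \frac{84}{269}\right) - \left(\frac{1}{8} + 5\right) \left(-24\right) = \frac{6219}{6994} - \frac{41}{8} \left(-24\right) = \frac{6219}{6994} - -123 = \frac{6219}{6994} + 123 = \frac{866481}{6994}$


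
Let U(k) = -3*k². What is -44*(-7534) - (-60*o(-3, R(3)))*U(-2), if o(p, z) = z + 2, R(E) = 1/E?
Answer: 329816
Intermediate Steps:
o(p, z) = 2 + z
-44*(-7534) - (-60*o(-3, R(3)))*U(-2) = -44*(-7534) - (-60*(2 + 1/3))*(-3*(-2)²) = 331496 - (-60*(2 + ⅓))*(-3*4) = 331496 - (-60*7/3)*(-12) = 331496 - (-140)*(-12) = 331496 - 1*1680 = 331496 - 1680 = 329816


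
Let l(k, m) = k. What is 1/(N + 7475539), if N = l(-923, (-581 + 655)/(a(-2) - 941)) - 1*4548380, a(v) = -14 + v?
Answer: 1/2926236 ≈ 3.4174e-7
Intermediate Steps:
N = -4549303 (N = -923 - 1*4548380 = -923 - 4548380 = -4549303)
1/(N + 7475539) = 1/(-4549303 + 7475539) = 1/2926236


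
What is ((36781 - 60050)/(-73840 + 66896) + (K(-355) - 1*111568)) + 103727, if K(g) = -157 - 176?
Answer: -56736987/6944 ≈ -8170.6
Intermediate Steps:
K(g) = -333
((36781 - 60050)/(-73840 + 66896) + (K(-355) - 1*111568)) + 103727 = ((36781 - 60050)/(-73840 + 66896) + (-333 - 1*111568)) + 103727 = (-23269/(-6944) + (-333 - 111568)) + 103727 = (-23269*(-1/6944) - 111901) + 103727 = (23269/6944 - 111901) + 103727 = -777017275/6944 + 103727 = -56736987/6944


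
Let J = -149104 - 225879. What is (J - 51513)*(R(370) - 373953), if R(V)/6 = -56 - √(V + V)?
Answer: 159632761344 + 5117952*√185 ≈ 1.5970e+11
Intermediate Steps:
J = -374983
R(V) = -336 - 6*√2*√V (R(V) = 6*(-56 - √(V + V)) = 6*(-56 - √(2*V)) = 6*(-56 - √2*√V) = -336 - 6*√2*√V)
(J - 51513)*(R(370) - 373953) = (-374983 - 51513)*((-336 - 6*√2*√370) - 373953) = -426496*((-336 - 12*√185) - 373953) = -426496*(-374289 - 12*√185) = 159632761344 + 5117952*√185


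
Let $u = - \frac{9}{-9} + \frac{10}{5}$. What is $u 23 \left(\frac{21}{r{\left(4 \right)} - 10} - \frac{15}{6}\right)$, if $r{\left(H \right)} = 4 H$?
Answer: $69$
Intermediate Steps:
$u = 3$ ($u = \left(-9\right) \left(- \frac{1}{9}\right) + 10 \cdot \frac{1}{5} = 1 + 2 = 3$)
$u 23 \left(\frac{21}{r{\left(4 \right)} - 10} - \frac{15}{6}\right) = 3 \cdot 23 \left(\frac{21}{4 \cdot 4 - 10} - \frac{15}{6}\right) = 69 \left(\frac{21}{16 - 10} - \frac{5}{2}\right) = 69 \left(\frac{21}{6} - \frac{5}{2}\right) = 69 \left(21 \cdot \frac{1}{6} - \frac{5}{2}\right) = 69 \left(\frac{7}{2} - \frac{5}{2}\right) = 69 \cdot 1 = 69$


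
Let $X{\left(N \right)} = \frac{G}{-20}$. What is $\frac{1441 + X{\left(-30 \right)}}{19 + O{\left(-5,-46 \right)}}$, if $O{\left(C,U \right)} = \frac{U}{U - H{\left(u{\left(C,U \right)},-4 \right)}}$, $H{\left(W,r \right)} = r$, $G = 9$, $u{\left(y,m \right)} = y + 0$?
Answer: $\frac{605031}{8440} \approx 71.686$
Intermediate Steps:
$u{\left(y,m \right)} = y$
$X{\left(N \right)} = - \frac{9}{20}$ ($X{\left(N \right)} = \frac{9}{-20} = 9 \left(- \frac{1}{20}\right) = - \frac{9}{20}$)
$O{\left(C,U \right)} = \frac{U}{4 + U}$ ($O{\left(C,U \right)} = \frac{U}{U - -4} = \frac{U}{U + 4} = \frac{U}{4 + U}$)
$\frac{1441 + X{\left(-30 \right)}}{19 + O{\left(-5,-46 \right)}} = \frac{1441 - \frac{9}{20}}{19 - \frac{46}{4 - 46}} = \frac{28811}{20 \left(19 - \frac{46}{-42}\right)} = \frac{28811}{20 \left(19 - - \frac{23}{21}\right)} = \frac{28811}{20 \left(19 + \frac{23}{21}\right)} = \frac{28811}{20 \cdot \frac{422}{21}} = \frac{28811}{20} \cdot \frac{21}{422} = \frac{605031}{8440}$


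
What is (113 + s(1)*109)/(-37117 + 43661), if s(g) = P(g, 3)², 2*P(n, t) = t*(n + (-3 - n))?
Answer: 9281/26176 ≈ 0.35456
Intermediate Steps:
P(n, t) = -3*t/2 (P(n, t) = (t*(n + (-3 - n)))/2 = (t*(-3))/2 = (-3*t)/2 = -3*t/2)
s(g) = 81/4 (s(g) = (-3/2*3)² = (-9/2)² = 81/4)
(113 + s(1)*109)/(-37117 + 43661) = (113 + (81/4)*109)/(-37117 + 43661) = (113 + 8829/4)/6544 = (9281/4)*(1/6544) = 9281/26176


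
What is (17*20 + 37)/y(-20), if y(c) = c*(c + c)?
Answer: 377/800 ≈ 0.47125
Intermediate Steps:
y(c) = 2*c² (y(c) = c*(2*c) = 2*c²)
(17*20 + 37)/y(-20) = (17*20 + 37)/((2*(-20)²)) = (340 + 37)/((2*400)) = 377/800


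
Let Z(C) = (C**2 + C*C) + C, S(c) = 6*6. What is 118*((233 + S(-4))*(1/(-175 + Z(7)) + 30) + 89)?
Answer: 33680799/35 ≈ 9.6231e+5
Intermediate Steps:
S(c) = 36
Z(C) = C + 2*C**2 (Z(C) = (C**2 + C**2) + C = 2*C**2 + C = C + 2*C**2)
118*((233 + S(-4))*(1/(-175 + Z(7)) + 30) + 89) = 118*((233 + 36)*(1/(-175 + 7*(1 + 2*7)) + 30) + 89) = 118*(269*(1/(-175 + 7*(1 + 14)) + 30) + 89) = 118*(269*(1/(-175 + 7*15) + 30) + 89) = 118*(269*(1/(-175 + 105) + 30) + 89) = 118*(269*(1/(-70) + 30) + 89) = 118*(269*(-1/70 + 30) + 89) = 118*(269*(2099/70) + 89) = 118*(564631/70 + 89) = 118*(570861/70) = 33680799/35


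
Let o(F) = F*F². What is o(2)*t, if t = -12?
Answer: -96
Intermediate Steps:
o(F) = F³
o(2)*t = 2³*(-12) = 8*(-12) = -96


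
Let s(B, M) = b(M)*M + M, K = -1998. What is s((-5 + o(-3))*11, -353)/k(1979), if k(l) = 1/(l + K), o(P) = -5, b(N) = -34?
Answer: -221331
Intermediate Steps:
s(B, M) = -33*M (s(B, M) = -34*M + M = -33*M)
k(l) = 1/(-1998 + l) (k(l) = 1/(l - 1998) = 1/(-1998 + l))
s((-5 + o(-3))*11, -353)/k(1979) = (-33*(-353))/(1/(-1998 + 1979)) = 11649/(1/(-19)) = 11649/(-1/19) = 11649*(-19) = -221331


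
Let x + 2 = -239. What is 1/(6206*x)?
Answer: -1/1495646 ≈ -6.6861e-7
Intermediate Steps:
x = -241 (x = -2 - 239 = -241)
1/(6206*x) = 1/(6206*(-241)) = (1/6206)*(-1/241) = -1/1495646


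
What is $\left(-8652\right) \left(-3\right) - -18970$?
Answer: $44926$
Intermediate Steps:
$\left(-8652\right) \left(-3\right) - -18970 = 25956 + 18970 = 44926$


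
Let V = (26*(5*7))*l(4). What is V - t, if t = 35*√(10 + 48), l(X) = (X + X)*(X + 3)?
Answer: 50960 - 35*√58 ≈ 50693.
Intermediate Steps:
l(X) = 2*X*(3 + X) (l(X) = (2*X)*(3 + X) = 2*X*(3 + X))
V = 50960 (V = (26*(5*7))*(2*4*(3 + 4)) = (26*35)*(2*4*7) = 910*56 = 50960)
t = 35*√58 ≈ 266.55
V - t = 50960 - 35*√58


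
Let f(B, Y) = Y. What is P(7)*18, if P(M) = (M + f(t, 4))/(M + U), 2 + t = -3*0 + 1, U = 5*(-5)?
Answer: -11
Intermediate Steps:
U = -25
t = -1 (t = -2 + (-3*0 + 1) = -2 + (0 + 1) = -2 + 1 = -1)
P(M) = (4 + M)/(-25 + M) (P(M) = (M + 4)/(M - 25) = (4 + M)/(-25 + M))
P(7)*18 = ((4 + 7)/(-25 + 7))*18 = (11/(-18))*18 = -1/18*11*18 = -11/18*18 = -11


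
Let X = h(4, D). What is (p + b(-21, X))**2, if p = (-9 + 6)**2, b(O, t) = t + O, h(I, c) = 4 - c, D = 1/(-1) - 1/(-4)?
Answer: 841/16 ≈ 52.563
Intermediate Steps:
D = -3/4 (D = 1*(-1) - 1*(-1/4) = -1 + 1/4 = -3/4 ≈ -0.75000)
X = 19/4 (X = 4 - 1*(-3/4) = 4 + 3/4 = 19/4 ≈ 4.7500)
b(O, t) = O + t
p = 9 (p = (-3)**2 = 9)
(p + b(-21, X))**2 = (9 + (-21 + 19/4))**2 = (9 - 65/4)**2 = (-29/4)**2 = 841/16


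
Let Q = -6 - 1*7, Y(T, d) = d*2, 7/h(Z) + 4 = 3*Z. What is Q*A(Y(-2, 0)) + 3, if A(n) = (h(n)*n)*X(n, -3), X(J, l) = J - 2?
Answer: 3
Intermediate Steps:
h(Z) = 7/(-4 + 3*Z)
Y(T, d) = 2*d
X(J, l) = -2 + J
A(n) = 7*n*(-2 + n)/(-4 + 3*n) (A(n) = ((7/(-4 + 3*n))*n)*(-2 + n) = (7*n/(-4 + 3*n))*(-2 + n) = 7*n*(-2 + n)/(-4 + 3*n))
Q = -13 (Q = -6 - 7 = -13)
Q*A(Y(-2, 0)) + 3 = -91*2*0*(-2 + 2*0)/(-4 + 3*(2*0)) + 3 = -91*0*(-2 + 0)/(-4 + 3*0) + 3 = -91*0*(-2)/(-4 + 0) + 3 = -91*0*(-2)/(-4) + 3 = -91*0*(-1)*(-2)/4 + 3 = -13*0 + 3 = 0 + 3 = 3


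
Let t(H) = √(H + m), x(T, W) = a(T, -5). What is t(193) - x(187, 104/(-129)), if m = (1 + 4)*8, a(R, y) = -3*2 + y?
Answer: 11 + √233 ≈ 26.264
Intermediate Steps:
a(R, y) = -6 + y
x(T, W) = -11 (x(T, W) = -6 - 5 = -11)
m = 40 (m = 5*8 = 40)
t(H) = √(40 + H) (t(H) = √(H + 40) = √(40 + H))
t(193) - x(187, 104/(-129)) = √(40 + 193) - 1*(-11) = √233 + 11 = 11 + √233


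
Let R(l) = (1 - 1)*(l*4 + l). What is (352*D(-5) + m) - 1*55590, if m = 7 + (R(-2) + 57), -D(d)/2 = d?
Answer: -52006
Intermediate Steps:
R(l) = 0 (R(l) = 0*(4*l + l) = 0*(5*l) = 0)
D(d) = -2*d
m = 64 (m = 7 + (0 + 57) = 7 + 57 = 64)
(352*D(-5) + m) - 1*55590 = (352*(-2*(-5)) + 64) - 1*55590 = (352*10 + 64) - 55590 = (3520 + 64) - 55590 = 3584 - 55590 = -52006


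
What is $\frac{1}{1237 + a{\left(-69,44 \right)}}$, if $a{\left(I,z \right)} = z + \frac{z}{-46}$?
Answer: $\frac{23}{29441} \approx 0.00078122$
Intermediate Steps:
$a{\left(I,z \right)} = \frac{45 z}{46}$ ($a{\left(I,z \right)} = z + z \left(- \frac{1}{46}\right) = z - \frac{z}{46} = \frac{45 z}{46}$)
$\frac{1}{1237 + a{\left(-69,44 \right)}} = \frac{1}{1237 + \frac{45}{46} \cdot 44} = \frac{1}{1237 + \frac{990}{23}} = \frac{1}{\frac{29441}{23}} = \frac{23}{29441}$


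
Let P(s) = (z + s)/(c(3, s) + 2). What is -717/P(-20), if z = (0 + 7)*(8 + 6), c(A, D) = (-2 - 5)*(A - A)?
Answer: -239/13 ≈ -18.385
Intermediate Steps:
c(A, D) = 0 (c(A, D) = -7*0 = 0)
z = 98 (z = 7*14 = 98)
P(s) = 49 + s/2 (P(s) = (98 + s)/(0 + 2) = (98 + s)/2 = (98 + s)*(1/2) = 49 + s/2)
-717/P(-20) = -717/(49 + (1/2)*(-20)) = -717/(49 - 10) = -717/39 = -717*1/39 = -239/13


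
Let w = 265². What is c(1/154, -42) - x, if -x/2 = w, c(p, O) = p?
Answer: 21629301/154 ≈ 1.4045e+5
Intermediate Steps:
w = 70225
x = -140450 (x = -2*70225 = -140450)
c(1/154, -42) - x = 1/154 - 1*(-140450) = 1/154 + 140450 = 21629301/154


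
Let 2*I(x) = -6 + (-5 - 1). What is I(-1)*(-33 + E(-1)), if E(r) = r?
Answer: 204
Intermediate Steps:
I(x) = -6 (I(x) = (-6 + (-5 - 1))/2 = (-6 - 6)/2 = (½)*(-12) = -6)
I(-1)*(-33 + E(-1)) = -6*(-33 - 1) = -6*(-34) = 204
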